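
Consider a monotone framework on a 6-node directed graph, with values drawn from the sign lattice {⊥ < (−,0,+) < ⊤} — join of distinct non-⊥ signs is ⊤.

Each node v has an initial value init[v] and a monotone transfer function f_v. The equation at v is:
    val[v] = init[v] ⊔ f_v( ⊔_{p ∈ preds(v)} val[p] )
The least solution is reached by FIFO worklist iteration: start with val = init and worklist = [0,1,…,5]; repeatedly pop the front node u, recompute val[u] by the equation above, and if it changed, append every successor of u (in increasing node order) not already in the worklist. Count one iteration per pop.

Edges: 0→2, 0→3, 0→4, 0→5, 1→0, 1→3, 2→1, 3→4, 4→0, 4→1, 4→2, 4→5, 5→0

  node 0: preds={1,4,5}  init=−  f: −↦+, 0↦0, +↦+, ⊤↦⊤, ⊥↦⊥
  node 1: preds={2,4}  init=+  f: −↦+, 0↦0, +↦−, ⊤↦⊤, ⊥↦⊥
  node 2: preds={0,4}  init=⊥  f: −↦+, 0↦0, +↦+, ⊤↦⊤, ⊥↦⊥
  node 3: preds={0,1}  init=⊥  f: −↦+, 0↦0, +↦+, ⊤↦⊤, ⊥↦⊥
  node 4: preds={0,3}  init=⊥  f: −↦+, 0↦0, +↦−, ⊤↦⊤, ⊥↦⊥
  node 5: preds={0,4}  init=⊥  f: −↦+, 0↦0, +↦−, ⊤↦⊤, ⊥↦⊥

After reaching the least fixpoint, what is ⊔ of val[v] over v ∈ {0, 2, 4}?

Trace (10 dequeues):
  [1] u=0 | in + | out ⊤ | prev − | push {}
  [2] u=1 | in ⊥ | out + | ==
  [3] u=2 | in ⊤ | out ⊤ | prev ⊥ | push {1}
  [4] u=3 | in ⊤ | out ⊤ | prev ⊥ | push {}
  [5] u=4 | in ⊤ | out ⊤ | prev ⊥ | push {0,2}
  [6] u=5 | in ⊤ | out ⊤ | prev ⊥ | push {}
  [7] u=1 | in ⊤ | out ⊤ | prev + | push {3}
  [8] u=0 | in ⊤ | out ⊤ | ==
  [9] u=2 | in ⊤ | out ⊤ | ==
  [10] u=3 | in ⊤ | out ⊤ | ==

Converged values:
  [0] ⊤
  [1] ⊤
  [2] ⊤
  [3] ⊤
  [4] ⊤
  [5] ⊤

⊤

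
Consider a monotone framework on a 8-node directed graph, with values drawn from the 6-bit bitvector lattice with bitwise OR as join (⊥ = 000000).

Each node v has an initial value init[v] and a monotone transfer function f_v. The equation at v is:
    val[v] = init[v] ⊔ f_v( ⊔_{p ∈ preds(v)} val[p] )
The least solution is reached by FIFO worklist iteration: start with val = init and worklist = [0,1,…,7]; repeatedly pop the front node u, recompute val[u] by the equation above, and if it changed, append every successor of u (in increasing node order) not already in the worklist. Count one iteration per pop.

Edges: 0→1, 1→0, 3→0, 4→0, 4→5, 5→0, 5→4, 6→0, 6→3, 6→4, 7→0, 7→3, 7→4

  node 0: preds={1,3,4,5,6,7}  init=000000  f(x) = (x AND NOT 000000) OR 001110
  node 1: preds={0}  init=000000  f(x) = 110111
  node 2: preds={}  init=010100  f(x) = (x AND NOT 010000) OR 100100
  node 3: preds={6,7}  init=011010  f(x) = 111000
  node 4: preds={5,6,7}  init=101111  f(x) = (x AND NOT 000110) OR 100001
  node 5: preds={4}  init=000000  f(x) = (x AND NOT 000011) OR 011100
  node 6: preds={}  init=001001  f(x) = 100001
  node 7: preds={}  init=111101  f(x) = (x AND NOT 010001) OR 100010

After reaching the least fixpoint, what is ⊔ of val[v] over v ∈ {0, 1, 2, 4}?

111111

Iteration log — 11 steps:
  step 1. node 0  ⊔preds=111111  new=111111  old=000000  +wl: 
  step 2. node 1  ⊔preds=111111  new=110111  old=000000  +wl: 0
  step 3. node 2  ⊔preds=000000  new=110100  old=010100  +wl: 
  step 4. node 3  ⊔preds=111101  new=111010  old=011010  +wl: 
  step 5. node 4  ⊔preds=111101  new=111111  old=101111  +wl: 
  step 6. node 5  ⊔preds=111111  new=111100  old=000000  +wl: 4
  step 7. node 6  ⊔preds=000000  new=101001  old=001001  +wl: 3
  step 8. node 7  ⊔preds=000000  new=111111  old=111101  +wl: 
  step 9. node 0  ⊔preds=111111  new=111111  stable
  step 10. node 4  ⊔preds=111111  new=111111  stable
  step 11. node 3  ⊔preds=111111  new=111010  stable

Least fixpoint reached:
  node 0: 111111
  node 1: 110111
  node 2: 110100
  node 3: 111010
  node 4: 111111
  node 5: 111100
  node 6: 101001
  node 7: 111111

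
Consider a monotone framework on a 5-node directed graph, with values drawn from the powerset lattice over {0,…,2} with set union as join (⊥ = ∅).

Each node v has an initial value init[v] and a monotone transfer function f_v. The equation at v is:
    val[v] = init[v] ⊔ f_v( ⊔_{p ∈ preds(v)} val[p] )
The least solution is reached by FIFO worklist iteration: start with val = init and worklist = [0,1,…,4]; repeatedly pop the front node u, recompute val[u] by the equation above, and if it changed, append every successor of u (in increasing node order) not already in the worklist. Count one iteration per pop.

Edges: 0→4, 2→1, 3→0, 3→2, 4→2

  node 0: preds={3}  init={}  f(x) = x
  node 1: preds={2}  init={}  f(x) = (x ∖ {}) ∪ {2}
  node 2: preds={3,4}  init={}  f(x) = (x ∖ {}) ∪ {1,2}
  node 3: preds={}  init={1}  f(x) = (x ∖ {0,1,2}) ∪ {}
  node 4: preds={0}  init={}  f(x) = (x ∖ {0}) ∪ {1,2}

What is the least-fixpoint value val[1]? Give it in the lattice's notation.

{1,2}

Iteration log — 7 steps:
  step 1. node 0  ⊔preds={1}  new={1}  old={}  +wl: 
  step 2. node 1  ⊔preds={}  new={2}  old={}  +wl: 
  step 3. node 2  ⊔preds={1}  new={1,2}  old={}  +wl: 1
  step 4. node 3  ⊔preds={}  new={1}  stable
  step 5. node 4  ⊔preds={1}  new={1,2}  old={}  +wl: 2
  step 6. node 1  ⊔preds={1,2}  new={1,2}  old={2}  +wl: 
  step 7. node 2  ⊔preds={1,2}  new={1,2}  stable

Least fixpoint reached:
  node 0: {1}
  node 1: {1,2}
  node 2: {1,2}
  node 3: {1}
  node 4: {1,2}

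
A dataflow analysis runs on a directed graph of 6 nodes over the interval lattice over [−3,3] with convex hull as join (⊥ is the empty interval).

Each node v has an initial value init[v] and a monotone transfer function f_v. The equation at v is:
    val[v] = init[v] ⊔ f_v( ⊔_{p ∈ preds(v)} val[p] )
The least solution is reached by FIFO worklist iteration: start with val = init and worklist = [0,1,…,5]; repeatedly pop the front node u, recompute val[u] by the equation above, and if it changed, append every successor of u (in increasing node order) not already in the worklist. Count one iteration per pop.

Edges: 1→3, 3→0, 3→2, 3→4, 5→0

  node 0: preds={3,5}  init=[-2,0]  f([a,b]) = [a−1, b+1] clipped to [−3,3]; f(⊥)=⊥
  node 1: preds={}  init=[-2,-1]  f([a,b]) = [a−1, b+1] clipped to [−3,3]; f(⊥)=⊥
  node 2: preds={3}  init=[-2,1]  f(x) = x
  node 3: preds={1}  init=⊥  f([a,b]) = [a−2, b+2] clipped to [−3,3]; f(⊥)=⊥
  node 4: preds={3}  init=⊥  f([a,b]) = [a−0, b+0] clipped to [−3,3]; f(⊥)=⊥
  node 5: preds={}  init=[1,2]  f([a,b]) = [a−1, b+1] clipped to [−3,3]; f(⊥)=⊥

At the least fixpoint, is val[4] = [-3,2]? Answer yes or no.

Trace (8 dequeues):
  [1] u=0 | in [1,2] | out [-2,3] | prev [-2,0] | push {}
  [2] u=1 | in ⊥ | out [-2,-1] | ==
  [3] u=2 | in ⊥ | out [-2,1] | ==
  [4] u=3 | in [-2,-1] | out [-3,1] | prev ⊥ | push {0,2}
  [5] u=4 | in [-3,1] | out [-3,1] | prev ⊥ | push {}
  [6] u=5 | in ⊥ | out [1,2] | ==
  [7] u=0 | in [-3,2] | out [-3,3] | prev [-2,3] | push {}
  [8] u=2 | in [-3,1] | out [-3,1] | prev [-2,1] | push {}

Converged values:
  [0] [-3,3]
  [1] [-2,-1]
  [2] [-3,1]
  [3] [-3,1]
  [4] [-3,1]
  [5] [1,2]

no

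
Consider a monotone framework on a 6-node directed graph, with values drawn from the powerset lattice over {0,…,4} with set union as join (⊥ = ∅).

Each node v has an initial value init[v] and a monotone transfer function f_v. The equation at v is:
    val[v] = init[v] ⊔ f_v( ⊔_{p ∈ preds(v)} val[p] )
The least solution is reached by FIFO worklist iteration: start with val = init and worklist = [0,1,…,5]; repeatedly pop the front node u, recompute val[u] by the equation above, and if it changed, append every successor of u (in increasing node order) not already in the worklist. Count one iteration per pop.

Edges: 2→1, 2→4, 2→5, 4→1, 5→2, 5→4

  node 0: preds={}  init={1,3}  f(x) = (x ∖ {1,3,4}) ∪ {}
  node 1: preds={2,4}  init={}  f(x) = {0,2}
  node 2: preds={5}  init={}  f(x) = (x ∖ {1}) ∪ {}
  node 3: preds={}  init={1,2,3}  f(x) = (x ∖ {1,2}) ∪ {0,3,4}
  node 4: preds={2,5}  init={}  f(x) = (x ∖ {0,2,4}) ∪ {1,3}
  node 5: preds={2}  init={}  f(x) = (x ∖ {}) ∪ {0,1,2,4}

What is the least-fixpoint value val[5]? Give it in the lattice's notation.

{0,1,2,4}

Iteration log — 11 steps:
  step 1. node 0  ⊔preds={}  new={1,3}  stable
  step 2. node 1  ⊔preds={}  new={0,2}  old={}  +wl: 
  step 3. node 2  ⊔preds={}  new={}  stable
  step 4. node 3  ⊔preds={}  new={0,1,2,3,4}  old={1,2,3}  +wl: 
  step 5. node 4  ⊔preds={}  new={1,3}  old={}  +wl: 1
  step 6. node 5  ⊔preds={}  new={0,1,2,4}  old={}  +wl: 2,4
  step 7. node 1  ⊔preds={1,3}  new={0,2}  stable
  step 8. node 2  ⊔preds={0,1,2,4}  new={0,2,4}  old={}  +wl: 1,5
  step 9. node 4  ⊔preds={0,1,2,4}  new={1,3}  stable
  step 10. node 1  ⊔preds={0,1,2,3,4}  new={0,2}  stable
  step 11. node 5  ⊔preds={0,2,4}  new={0,1,2,4}  stable

Least fixpoint reached:
  node 0: {1,3}
  node 1: {0,2}
  node 2: {0,2,4}
  node 3: {0,1,2,3,4}
  node 4: {1,3}
  node 5: {0,1,2,4}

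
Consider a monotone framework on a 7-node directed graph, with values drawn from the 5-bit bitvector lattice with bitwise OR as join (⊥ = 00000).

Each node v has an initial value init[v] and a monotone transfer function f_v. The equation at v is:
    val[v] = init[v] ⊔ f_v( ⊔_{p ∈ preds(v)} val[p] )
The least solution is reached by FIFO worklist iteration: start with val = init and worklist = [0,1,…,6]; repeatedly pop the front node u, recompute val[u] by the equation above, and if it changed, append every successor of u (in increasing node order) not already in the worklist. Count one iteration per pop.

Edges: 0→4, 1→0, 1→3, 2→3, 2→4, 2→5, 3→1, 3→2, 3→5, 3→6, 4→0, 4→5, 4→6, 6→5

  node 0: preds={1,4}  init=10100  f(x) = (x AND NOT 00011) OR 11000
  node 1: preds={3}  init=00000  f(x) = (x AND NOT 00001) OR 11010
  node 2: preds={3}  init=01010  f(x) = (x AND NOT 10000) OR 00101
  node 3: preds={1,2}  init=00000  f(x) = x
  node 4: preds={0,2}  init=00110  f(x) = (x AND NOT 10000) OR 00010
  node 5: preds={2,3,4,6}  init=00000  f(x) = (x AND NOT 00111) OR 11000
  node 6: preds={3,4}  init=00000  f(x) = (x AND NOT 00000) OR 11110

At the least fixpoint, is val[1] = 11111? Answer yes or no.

no

Iteration log — 13 steps:
  step 1. node 0  ⊔preds=00110  new=11100  old=10100  +wl: 
  step 2. node 1  ⊔preds=00000  new=11010  old=00000  +wl: 0
  step 3. node 2  ⊔preds=00000  new=01111  old=01010  +wl: 
  step 4. node 3  ⊔preds=11111  new=11111  old=00000  +wl: 1,2
  step 5. node 4  ⊔preds=11111  new=01111  old=00110  +wl: 
  step 6. node 5  ⊔preds=11111  new=11000  old=00000  +wl: 
  step 7. node 6  ⊔preds=11111  new=11111  old=00000  +wl: 5
  step 8. node 0  ⊔preds=11111  new=11100  stable
  step 9. node 1  ⊔preds=11111  new=11110  old=11010  +wl: 0,3
  step 10. node 2  ⊔preds=11111  new=01111  stable
  step 11. node 5  ⊔preds=11111  new=11000  stable
  step 12. node 0  ⊔preds=11111  new=11100  stable
  step 13. node 3  ⊔preds=11111  new=11111  stable

Least fixpoint reached:
  node 0: 11100
  node 1: 11110
  node 2: 01111
  node 3: 11111
  node 4: 01111
  node 5: 11000
  node 6: 11111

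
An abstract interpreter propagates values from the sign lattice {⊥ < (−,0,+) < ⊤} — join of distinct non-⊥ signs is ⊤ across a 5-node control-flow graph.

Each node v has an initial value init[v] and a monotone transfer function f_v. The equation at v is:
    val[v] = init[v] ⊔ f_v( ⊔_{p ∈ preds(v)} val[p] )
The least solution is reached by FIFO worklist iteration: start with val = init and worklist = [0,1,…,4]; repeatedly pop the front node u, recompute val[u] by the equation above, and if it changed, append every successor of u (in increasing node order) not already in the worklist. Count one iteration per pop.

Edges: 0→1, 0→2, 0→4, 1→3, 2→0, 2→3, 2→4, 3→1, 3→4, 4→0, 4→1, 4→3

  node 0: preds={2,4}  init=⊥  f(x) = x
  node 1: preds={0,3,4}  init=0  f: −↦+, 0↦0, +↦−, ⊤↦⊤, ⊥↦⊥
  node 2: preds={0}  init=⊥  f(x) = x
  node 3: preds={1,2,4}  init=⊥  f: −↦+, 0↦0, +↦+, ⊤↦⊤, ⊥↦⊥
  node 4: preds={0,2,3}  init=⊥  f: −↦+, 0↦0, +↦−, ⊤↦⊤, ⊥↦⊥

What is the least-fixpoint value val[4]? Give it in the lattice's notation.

0

Trace (13 dequeues):
  [1] u=0 | in ⊥ | out ⊥ | ==
  [2] u=1 | in ⊥ | out 0 | ==
  [3] u=2 | in ⊥ | out ⊥ | ==
  [4] u=3 | in 0 | out 0 | prev ⊥ | push {1}
  [5] u=4 | in 0 | out 0 | prev ⊥ | push {0,3}
  [6] u=1 | in 0 | out 0 | ==
  [7] u=0 | in 0 | out 0 | prev ⊥ | push {1,2,4}
  [8] u=3 | in 0 | out 0 | ==
  [9] u=1 | in 0 | out 0 | ==
  [10] u=2 | in 0 | out 0 | prev ⊥ | push {0,3}
  [11] u=4 | in 0 | out 0 | ==
  [12] u=0 | in 0 | out 0 | ==
  [13] u=3 | in 0 | out 0 | ==

Converged values:
  [0] 0
  [1] 0
  [2] 0
  [3] 0
  [4] 0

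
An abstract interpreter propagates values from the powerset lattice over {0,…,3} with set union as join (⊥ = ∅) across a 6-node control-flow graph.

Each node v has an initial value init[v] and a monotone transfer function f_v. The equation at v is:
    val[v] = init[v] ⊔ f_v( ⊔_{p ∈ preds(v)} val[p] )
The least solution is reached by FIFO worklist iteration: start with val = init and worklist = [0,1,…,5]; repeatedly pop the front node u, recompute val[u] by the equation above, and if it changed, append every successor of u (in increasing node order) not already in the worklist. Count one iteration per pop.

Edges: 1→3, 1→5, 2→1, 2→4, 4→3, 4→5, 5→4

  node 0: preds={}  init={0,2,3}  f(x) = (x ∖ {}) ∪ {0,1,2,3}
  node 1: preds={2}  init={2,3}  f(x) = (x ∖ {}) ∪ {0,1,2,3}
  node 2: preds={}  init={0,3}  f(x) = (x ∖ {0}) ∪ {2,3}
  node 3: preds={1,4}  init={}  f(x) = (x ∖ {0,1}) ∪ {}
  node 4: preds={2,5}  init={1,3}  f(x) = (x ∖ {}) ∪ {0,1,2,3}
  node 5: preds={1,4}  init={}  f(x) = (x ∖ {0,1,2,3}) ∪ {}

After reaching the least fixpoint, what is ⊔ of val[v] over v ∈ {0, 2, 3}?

{0,1,2,3}

Iteration log — 8 steps:
  step 1. node 0  ⊔preds={}  new={0,1,2,3}  old={0,2,3}  +wl: 
  step 2. node 1  ⊔preds={0,3}  new={0,1,2,3}  old={2,3}  +wl: 
  step 3. node 2  ⊔preds={}  new={0,2,3}  old={0,3}  +wl: 1
  step 4. node 3  ⊔preds={0,1,2,3}  new={2,3}  old={}  +wl: 
  step 5. node 4  ⊔preds={0,2,3}  new={0,1,2,3}  old={1,3}  +wl: 3
  step 6. node 5  ⊔preds={0,1,2,3}  new={}  stable
  step 7. node 1  ⊔preds={0,2,3}  new={0,1,2,3}  stable
  step 8. node 3  ⊔preds={0,1,2,3}  new={2,3}  stable

Least fixpoint reached:
  node 0: {0,1,2,3}
  node 1: {0,1,2,3}
  node 2: {0,2,3}
  node 3: {2,3}
  node 4: {0,1,2,3}
  node 5: {}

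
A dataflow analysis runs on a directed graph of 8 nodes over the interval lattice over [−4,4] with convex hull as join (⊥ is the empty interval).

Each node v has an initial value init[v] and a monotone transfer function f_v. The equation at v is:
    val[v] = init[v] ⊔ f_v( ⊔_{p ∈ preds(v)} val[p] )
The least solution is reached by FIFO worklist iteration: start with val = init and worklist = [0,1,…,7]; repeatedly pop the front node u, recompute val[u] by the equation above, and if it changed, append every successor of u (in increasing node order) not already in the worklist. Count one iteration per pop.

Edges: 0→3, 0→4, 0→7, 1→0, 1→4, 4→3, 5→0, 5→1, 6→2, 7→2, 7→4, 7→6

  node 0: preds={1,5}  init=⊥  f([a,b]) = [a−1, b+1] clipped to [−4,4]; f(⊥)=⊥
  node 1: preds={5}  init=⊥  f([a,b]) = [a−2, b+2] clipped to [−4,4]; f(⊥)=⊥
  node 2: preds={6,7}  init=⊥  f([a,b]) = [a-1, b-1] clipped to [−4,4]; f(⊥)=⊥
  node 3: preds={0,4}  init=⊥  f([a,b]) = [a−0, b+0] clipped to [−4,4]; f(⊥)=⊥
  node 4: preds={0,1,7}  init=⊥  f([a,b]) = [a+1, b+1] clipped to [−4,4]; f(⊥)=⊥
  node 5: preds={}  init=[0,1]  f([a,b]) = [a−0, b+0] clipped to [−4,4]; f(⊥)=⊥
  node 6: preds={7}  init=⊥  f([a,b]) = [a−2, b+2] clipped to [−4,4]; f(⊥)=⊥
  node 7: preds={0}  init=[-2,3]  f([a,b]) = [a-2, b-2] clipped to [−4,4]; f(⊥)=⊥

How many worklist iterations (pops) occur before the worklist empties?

Worklist (19 pops):
  #1 pop 0: in=[0,1] → [-1,2] (was ⊥); enqueue []
  #2 pop 1: in=[0,1] → [-2,3] (was ⊥); enqueue [0]
  #3 pop 2: in=[-2,3] → [-3,2] (was ⊥); enqueue []
  #4 pop 3: in=[-1,2] → [-1,2] (was ⊥); enqueue []
  #5 pop 4: in=[-2,3] → [-1,4] (was ⊥); enqueue [3]
  #6 pop 5: in=⊥ → [0,1] (no change)
  #7 pop 6: in=[-2,3] → [-4,4] (was ⊥); enqueue [2]
  #8 pop 7: in=[-1,2] → [-3,3] (was [-2,3]); enqueue [4,6]
  #9 pop 0: in=[-2,3] → [-3,4] (was [-1,2]); enqueue [7]
  #10 pop 3: in=[-3,4] → [-3,4] (was [-1,2]); enqueue []
  #11 pop 2: in=[-4,4] → [-4,3] (was [-3,2]); enqueue []
  #12 pop 4: in=[-3,4] → [-2,4] (was [-1,4]); enqueue [3]
  #13 pop 6: in=[-3,3] → [-4,4] (no change)
  #14 pop 7: in=[-3,4] → [-4,3] (was [-3,3]); enqueue [2,4,6]
  #15 pop 3: in=[-3,4] → [-3,4] (no change)
  #16 pop 2: in=[-4,4] → [-4,3] (no change)
  #17 pop 4: in=[-4,4] → [-3,4] (was [-2,4]); enqueue [3]
  #18 pop 6: in=[-4,3] → [-4,4] (no change)
  #19 pop 3: in=[-3,4] → [-3,4] (no change)

Fixpoint:
  val[0] = [-3,4]
  val[1] = [-2,3]
  val[2] = [-4,3]
  val[3] = [-3,4]
  val[4] = [-3,4]
  val[5] = [0,1]
  val[6] = [-4,4]
  val[7] = [-4,3]

19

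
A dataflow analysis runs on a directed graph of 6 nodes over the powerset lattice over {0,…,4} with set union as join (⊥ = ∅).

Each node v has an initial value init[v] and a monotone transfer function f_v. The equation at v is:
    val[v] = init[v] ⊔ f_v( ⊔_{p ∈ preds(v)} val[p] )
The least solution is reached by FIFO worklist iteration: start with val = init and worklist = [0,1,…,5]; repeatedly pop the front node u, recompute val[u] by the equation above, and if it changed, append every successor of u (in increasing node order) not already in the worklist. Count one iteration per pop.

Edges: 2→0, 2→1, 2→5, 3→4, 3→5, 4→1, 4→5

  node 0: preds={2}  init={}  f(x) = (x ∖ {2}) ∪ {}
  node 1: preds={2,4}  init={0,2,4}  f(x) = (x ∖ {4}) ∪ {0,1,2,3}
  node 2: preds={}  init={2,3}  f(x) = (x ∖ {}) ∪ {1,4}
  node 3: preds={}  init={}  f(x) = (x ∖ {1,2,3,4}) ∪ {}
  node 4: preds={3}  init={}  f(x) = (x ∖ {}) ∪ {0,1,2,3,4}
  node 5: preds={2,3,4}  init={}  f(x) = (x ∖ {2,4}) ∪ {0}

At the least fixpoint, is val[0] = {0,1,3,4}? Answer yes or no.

Iteration log — 8 steps:
  step 1. node 0  ⊔preds={2,3}  new={3}  old={}  +wl: 
  step 2. node 1  ⊔preds={2,3}  new={0,1,2,3,4}  old={0,2,4}  +wl: 
  step 3. node 2  ⊔preds={}  new={1,2,3,4}  old={2,3}  +wl: 0,1
  step 4. node 3  ⊔preds={}  new={}  stable
  step 5. node 4  ⊔preds={}  new={0,1,2,3,4}  old={}  +wl: 
  step 6. node 5  ⊔preds={0,1,2,3,4}  new={0,1,3}  old={}  +wl: 
  step 7. node 0  ⊔preds={1,2,3,4}  new={1,3,4}  old={3}  +wl: 
  step 8. node 1  ⊔preds={0,1,2,3,4}  new={0,1,2,3,4}  stable

Least fixpoint reached:
  node 0: {1,3,4}
  node 1: {0,1,2,3,4}
  node 2: {1,2,3,4}
  node 3: {}
  node 4: {0,1,2,3,4}
  node 5: {0,1,3}

no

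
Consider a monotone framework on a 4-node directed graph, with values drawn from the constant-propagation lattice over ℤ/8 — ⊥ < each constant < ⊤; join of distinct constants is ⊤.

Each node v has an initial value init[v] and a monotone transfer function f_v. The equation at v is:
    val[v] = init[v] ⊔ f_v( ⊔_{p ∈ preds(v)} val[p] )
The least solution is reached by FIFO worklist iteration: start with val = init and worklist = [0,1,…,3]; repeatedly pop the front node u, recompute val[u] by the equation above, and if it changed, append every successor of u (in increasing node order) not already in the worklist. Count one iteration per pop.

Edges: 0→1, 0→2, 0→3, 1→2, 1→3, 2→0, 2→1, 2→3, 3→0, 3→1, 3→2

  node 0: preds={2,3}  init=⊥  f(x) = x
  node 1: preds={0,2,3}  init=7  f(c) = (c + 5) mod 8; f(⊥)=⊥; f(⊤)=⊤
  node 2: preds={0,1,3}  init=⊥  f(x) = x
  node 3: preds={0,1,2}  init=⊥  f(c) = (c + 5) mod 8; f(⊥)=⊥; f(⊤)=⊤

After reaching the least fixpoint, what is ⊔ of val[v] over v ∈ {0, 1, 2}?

⊤

Trace (11 dequeues):
  [1] u=0 | in ⊥ | out ⊥ | ==
  [2] u=1 | in ⊥ | out 7 | ==
  [3] u=2 | in 7 | out 7 | prev ⊥ | push {0,1}
  [4] u=3 | in 7 | out 4 | prev ⊥ | push {2}
  [5] u=0 | in ⊤ | out ⊤ | prev ⊥ | push {3}
  [6] u=1 | in ⊤ | out ⊤ | prev 7 | push {}
  [7] u=2 | in ⊤ | out ⊤ | prev 7 | push {0,1}
  [8] u=3 | in ⊤ | out ⊤ | prev 4 | push {2}
  [9] u=0 | in ⊤ | out ⊤ | ==
  [10] u=1 | in ⊤ | out ⊤ | ==
  [11] u=2 | in ⊤ | out ⊤ | ==

Converged values:
  [0] ⊤
  [1] ⊤
  [2] ⊤
  [3] ⊤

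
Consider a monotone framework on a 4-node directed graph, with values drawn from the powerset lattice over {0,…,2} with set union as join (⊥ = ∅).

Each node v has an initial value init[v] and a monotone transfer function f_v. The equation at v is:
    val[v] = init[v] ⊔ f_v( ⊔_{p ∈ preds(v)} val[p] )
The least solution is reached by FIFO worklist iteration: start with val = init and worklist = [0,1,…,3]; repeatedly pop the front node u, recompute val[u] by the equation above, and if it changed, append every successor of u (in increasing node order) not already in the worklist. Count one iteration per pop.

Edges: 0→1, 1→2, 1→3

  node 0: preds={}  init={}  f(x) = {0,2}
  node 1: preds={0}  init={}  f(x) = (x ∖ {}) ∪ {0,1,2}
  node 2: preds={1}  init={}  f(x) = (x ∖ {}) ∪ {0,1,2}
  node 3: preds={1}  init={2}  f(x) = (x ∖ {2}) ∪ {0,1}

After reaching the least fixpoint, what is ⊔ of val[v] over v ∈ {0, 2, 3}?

Trace (4 dequeues):
  [1] u=0 | in {} | out {0,2} | prev {} | push {}
  [2] u=1 | in {0,2} | out {0,1,2} | prev {} | push {}
  [3] u=2 | in {0,1,2} | out {0,1,2} | prev {} | push {}
  [4] u=3 | in {0,1,2} | out {0,1,2} | prev {2} | push {}

Converged values:
  [0] {0,2}
  [1] {0,1,2}
  [2] {0,1,2}
  [3] {0,1,2}

{0,1,2}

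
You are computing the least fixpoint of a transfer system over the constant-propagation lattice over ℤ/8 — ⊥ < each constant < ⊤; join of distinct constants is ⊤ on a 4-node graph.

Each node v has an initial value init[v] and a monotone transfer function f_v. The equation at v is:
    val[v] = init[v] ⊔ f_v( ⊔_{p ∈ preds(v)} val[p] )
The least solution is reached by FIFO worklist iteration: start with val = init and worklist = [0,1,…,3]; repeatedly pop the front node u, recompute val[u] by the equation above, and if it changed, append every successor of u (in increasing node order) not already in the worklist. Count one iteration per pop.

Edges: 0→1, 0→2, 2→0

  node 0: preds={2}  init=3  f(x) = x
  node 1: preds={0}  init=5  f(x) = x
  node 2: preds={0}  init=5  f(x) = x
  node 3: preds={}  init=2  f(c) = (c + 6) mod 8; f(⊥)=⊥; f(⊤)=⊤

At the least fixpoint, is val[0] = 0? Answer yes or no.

Trace (5 dequeues):
  [1] u=0 | in 5 | out ⊤ | prev 3 | push {}
  [2] u=1 | in ⊤ | out ⊤ | prev 5 | push {}
  [3] u=2 | in ⊤ | out ⊤ | prev 5 | push {0}
  [4] u=3 | in ⊥ | out 2 | ==
  [5] u=0 | in ⊤ | out ⊤ | ==

Converged values:
  [0] ⊤
  [1] ⊤
  [2] ⊤
  [3] 2

no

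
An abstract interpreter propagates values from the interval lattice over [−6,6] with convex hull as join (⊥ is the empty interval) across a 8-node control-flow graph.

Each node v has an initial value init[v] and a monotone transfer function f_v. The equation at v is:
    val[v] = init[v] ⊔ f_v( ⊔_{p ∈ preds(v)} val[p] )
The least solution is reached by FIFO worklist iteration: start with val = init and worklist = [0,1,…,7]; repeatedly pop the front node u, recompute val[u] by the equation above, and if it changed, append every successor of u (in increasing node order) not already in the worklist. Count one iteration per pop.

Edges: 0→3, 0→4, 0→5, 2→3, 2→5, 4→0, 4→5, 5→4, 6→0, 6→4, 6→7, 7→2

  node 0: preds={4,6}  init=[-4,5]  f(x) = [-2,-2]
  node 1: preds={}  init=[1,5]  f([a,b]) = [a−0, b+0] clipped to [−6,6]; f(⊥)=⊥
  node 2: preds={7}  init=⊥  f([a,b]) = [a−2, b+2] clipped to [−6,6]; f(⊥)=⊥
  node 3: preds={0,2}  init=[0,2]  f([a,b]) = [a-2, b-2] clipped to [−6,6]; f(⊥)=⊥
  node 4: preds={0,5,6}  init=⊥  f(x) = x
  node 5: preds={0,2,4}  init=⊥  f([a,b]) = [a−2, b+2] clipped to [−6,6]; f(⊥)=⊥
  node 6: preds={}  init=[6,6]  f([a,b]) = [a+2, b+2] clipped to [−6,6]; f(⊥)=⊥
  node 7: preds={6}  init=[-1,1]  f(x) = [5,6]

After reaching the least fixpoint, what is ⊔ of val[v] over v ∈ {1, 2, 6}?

[-3,6]

Trace (14 dequeues):
  [1] u=0 | in [6,6] | out [-4,5] | ==
  [2] u=1 | in ⊥ | out [1,5] | ==
  [3] u=2 | in [-1,1] | out [-3,3] | prev ⊥ | push {}
  [4] u=3 | in [-4,5] | out [-6,3] | prev [0,2] | push {}
  [5] u=4 | in [-4,6] | out [-4,6] | prev ⊥ | push {0}
  [6] u=5 | in [-4,6] | out [-6,6] | prev ⊥ | push {4}
  [7] u=6 | in ⊥ | out [6,6] | ==
  [8] u=7 | in [6,6] | out [-1,6] | prev [-1,1] | push {2}
  [9] u=0 | in [-4,6] | out [-4,5] | ==
  [10] u=4 | in [-6,6] | out [-6,6] | prev [-4,6] | push {0,5}
  [11] u=2 | in [-1,6] | out [-3,6] | prev [-3,3] | push {3}
  [12] u=0 | in [-6,6] | out [-4,5] | ==
  [13] u=5 | in [-6,6] | out [-6,6] | ==
  [14] u=3 | in [-4,6] | out [-6,4] | prev [-6,3] | push {}

Converged values:
  [0] [-4,5]
  [1] [1,5]
  [2] [-3,6]
  [3] [-6,4]
  [4] [-6,6]
  [5] [-6,6]
  [6] [6,6]
  [7] [-1,6]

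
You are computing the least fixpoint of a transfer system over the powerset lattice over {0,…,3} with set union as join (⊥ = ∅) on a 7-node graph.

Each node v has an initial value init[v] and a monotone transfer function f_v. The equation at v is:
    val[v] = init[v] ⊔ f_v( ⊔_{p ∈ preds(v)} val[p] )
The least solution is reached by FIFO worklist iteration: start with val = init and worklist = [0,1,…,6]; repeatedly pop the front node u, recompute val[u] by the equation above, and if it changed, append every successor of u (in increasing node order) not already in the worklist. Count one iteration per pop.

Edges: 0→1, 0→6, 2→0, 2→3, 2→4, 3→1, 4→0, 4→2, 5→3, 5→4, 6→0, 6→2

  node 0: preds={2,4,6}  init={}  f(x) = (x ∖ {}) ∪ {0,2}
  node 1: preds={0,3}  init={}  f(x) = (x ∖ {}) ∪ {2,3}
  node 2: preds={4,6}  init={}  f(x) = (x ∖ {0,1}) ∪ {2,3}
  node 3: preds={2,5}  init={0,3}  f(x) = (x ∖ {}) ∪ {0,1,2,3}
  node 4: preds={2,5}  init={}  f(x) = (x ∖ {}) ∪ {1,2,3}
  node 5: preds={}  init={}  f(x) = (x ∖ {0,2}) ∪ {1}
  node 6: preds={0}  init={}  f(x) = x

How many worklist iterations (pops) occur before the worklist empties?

15

Trace (15 dequeues):
  [1] u=0 | in {} | out {0,2} | prev {} | push {}
  [2] u=1 | in {0,2,3} | out {0,2,3} | prev {} | push {}
  [3] u=2 | in {} | out {2,3} | prev {} | push {0}
  [4] u=3 | in {2,3} | out {0,1,2,3} | prev {0,3} | push {1}
  [5] u=4 | in {2,3} | out {1,2,3} | prev {} | push {2}
  [6] u=5 | in {} | out {1} | prev {} | push {3,4}
  [7] u=6 | in {0,2} | out {0,2} | prev {} | push {}
  [8] u=0 | in {0,1,2,3} | out {0,1,2,3} | prev {0,2} | push {6}
  [9] u=1 | in {0,1,2,3} | out {0,1,2,3} | prev {0,2,3} | push {}
  [10] u=2 | in {0,1,2,3} | out {2,3} | ==
  [11] u=3 | in {1,2,3} | out {0,1,2,3} | ==
  [12] u=4 | in {1,2,3} | out {1,2,3} | ==
  [13] u=6 | in {0,1,2,3} | out {0,1,2,3} | prev {0,2} | push {0,2}
  [14] u=0 | in {0,1,2,3} | out {0,1,2,3} | ==
  [15] u=2 | in {0,1,2,3} | out {2,3} | ==

Converged values:
  [0] {0,1,2,3}
  [1] {0,1,2,3}
  [2] {2,3}
  [3] {0,1,2,3}
  [4] {1,2,3}
  [5] {1}
  [6] {0,1,2,3}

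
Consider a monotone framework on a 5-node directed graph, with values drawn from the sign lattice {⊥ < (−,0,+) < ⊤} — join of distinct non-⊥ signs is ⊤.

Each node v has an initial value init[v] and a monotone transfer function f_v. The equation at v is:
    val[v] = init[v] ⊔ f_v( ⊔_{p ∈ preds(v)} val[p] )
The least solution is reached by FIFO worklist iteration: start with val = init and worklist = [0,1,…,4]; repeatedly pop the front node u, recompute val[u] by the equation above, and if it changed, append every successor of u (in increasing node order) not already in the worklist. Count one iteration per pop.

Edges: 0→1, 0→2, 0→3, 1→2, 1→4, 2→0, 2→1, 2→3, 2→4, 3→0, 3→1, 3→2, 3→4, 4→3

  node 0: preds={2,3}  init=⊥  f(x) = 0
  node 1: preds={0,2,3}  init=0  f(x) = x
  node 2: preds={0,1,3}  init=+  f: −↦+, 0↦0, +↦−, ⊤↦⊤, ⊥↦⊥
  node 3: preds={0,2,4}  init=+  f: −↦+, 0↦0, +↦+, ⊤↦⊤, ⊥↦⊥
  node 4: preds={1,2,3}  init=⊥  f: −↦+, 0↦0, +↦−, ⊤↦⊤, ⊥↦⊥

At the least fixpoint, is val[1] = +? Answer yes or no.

no

Iteration log — 9 steps:
  step 1. node 0  ⊔preds=+  new=0  old=⊥  +wl: 
  step 2. node 1  ⊔preds=⊤  new=⊤  old=0  +wl: 
  step 3. node 2  ⊔preds=⊤  new=⊤  old=+  +wl: 0,1
  step 4. node 3  ⊔preds=⊤  new=⊤  old=+  +wl: 2
  step 5. node 4  ⊔preds=⊤  new=⊤  old=⊥  +wl: 3
  step 6. node 0  ⊔preds=⊤  new=0  stable
  step 7. node 1  ⊔preds=⊤  new=⊤  stable
  step 8. node 2  ⊔preds=⊤  new=⊤  stable
  step 9. node 3  ⊔preds=⊤  new=⊤  stable

Least fixpoint reached:
  node 0: 0
  node 1: ⊤
  node 2: ⊤
  node 3: ⊤
  node 4: ⊤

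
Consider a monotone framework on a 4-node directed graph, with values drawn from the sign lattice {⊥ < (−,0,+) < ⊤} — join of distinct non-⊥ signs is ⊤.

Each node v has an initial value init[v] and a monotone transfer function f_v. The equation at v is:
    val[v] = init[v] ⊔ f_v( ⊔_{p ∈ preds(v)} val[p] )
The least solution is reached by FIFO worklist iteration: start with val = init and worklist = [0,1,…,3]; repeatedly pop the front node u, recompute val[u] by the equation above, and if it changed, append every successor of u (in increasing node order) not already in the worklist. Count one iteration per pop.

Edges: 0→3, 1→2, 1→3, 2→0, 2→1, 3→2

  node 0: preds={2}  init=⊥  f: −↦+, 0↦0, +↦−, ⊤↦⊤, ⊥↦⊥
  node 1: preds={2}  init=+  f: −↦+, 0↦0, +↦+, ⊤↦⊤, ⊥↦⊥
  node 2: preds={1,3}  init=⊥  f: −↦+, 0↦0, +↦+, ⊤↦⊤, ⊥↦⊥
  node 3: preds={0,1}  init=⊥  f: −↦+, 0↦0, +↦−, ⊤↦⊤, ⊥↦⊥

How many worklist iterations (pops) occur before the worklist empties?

Worklist (12 pops):
  #1 pop 0: in=⊥ → ⊥ (no change)
  #2 pop 1: in=⊥ → + (no change)
  #3 pop 2: in=+ → + (was ⊥); enqueue [0,1]
  #4 pop 3: in=+ → − (was ⊥); enqueue [2]
  #5 pop 0: in=+ → − (was ⊥); enqueue [3]
  #6 pop 1: in=+ → + (no change)
  #7 pop 2: in=⊤ → ⊤ (was +); enqueue [0,1]
  #8 pop 3: in=⊤ → ⊤ (was −); enqueue [2]
  #9 pop 0: in=⊤ → ⊤ (was −); enqueue [3]
  #10 pop 1: in=⊤ → ⊤ (was +); enqueue []
  #11 pop 2: in=⊤ → ⊤ (no change)
  #12 pop 3: in=⊤ → ⊤ (no change)

Fixpoint:
  val[0] = ⊤
  val[1] = ⊤
  val[2] = ⊤
  val[3] = ⊤

12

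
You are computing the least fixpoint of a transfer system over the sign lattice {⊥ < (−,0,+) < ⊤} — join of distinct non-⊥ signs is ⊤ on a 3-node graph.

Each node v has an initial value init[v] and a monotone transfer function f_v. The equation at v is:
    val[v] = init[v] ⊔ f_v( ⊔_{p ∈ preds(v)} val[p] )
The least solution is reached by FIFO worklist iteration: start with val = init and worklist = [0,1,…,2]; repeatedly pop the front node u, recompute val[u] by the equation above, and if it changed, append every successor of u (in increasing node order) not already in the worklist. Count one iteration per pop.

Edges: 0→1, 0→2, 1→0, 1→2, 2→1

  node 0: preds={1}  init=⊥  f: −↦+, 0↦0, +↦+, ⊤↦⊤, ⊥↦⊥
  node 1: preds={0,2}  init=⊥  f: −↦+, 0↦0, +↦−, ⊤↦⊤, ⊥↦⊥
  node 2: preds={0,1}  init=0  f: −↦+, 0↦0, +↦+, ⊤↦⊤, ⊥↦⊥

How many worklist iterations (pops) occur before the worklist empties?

6

Trace (6 dequeues):
  [1] u=0 | in ⊥ | out ⊥ | ==
  [2] u=1 | in 0 | out 0 | prev ⊥ | push {0}
  [3] u=2 | in 0 | out 0 | ==
  [4] u=0 | in 0 | out 0 | prev ⊥ | push {1,2}
  [5] u=1 | in 0 | out 0 | ==
  [6] u=2 | in 0 | out 0 | ==

Converged values:
  [0] 0
  [1] 0
  [2] 0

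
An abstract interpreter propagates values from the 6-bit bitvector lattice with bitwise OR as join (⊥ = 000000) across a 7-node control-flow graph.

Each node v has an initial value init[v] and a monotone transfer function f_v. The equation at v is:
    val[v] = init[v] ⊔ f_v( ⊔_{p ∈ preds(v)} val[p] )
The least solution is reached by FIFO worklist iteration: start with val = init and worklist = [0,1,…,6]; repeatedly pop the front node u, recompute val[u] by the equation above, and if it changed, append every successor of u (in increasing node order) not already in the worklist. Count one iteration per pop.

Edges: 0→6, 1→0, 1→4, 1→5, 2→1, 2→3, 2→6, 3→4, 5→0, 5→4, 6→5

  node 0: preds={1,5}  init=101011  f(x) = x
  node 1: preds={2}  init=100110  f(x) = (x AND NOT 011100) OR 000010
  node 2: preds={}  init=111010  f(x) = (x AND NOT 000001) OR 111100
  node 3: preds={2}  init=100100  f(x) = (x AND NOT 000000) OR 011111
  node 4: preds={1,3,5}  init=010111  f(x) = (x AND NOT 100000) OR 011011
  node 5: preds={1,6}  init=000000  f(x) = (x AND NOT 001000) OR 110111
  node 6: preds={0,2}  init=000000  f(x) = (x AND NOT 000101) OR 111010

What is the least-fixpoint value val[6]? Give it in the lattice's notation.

111010

Iteration log — 12 steps:
  step 1. node 0  ⊔preds=100110  new=101111  old=101011  +wl: 
  step 2. node 1  ⊔preds=111010  new=100110  stable
  step 3. node 2  ⊔preds=000000  new=111110  old=111010  +wl: 1
  step 4. node 3  ⊔preds=111110  new=111111  old=100100  +wl: 
  step 5. node 4  ⊔preds=111111  new=011111  old=010111  +wl: 
  step 6. node 5  ⊔preds=100110  new=110111  old=000000  +wl: 0,4
  step 7. node 6  ⊔preds=111111  new=111010  old=000000  +wl: 5
  step 8. node 1  ⊔preds=111110  new=100110  stable
  step 9. node 0  ⊔preds=110111  new=111111  old=101111  +wl: 6
  step 10. node 4  ⊔preds=111111  new=011111  stable
  step 11. node 5  ⊔preds=111110  new=110111  stable
  step 12. node 6  ⊔preds=111111  new=111010  stable

Least fixpoint reached:
  node 0: 111111
  node 1: 100110
  node 2: 111110
  node 3: 111111
  node 4: 011111
  node 5: 110111
  node 6: 111010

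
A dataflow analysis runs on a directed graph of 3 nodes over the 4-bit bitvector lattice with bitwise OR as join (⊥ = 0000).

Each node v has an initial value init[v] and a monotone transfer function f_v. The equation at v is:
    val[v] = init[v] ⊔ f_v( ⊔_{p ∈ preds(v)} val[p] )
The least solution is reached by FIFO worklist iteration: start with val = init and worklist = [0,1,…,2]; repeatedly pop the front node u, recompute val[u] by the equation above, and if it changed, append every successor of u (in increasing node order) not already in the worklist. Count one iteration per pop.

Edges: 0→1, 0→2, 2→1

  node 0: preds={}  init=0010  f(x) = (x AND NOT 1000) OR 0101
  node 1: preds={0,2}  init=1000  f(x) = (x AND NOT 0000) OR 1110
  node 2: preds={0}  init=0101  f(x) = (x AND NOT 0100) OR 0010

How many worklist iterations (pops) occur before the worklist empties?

4

Iteration log — 4 steps:
  step 1. node 0  ⊔preds=0000  new=0111  old=0010  +wl: 
  step 2. node 1  ⊔preds=0111  new=1111  old=1000  +wl: 
  step 3. node 2  ⊔preds=0111  new=0111  old=0101  +wl: 1
  step 4. node 1  ⊔preds=0111  new=1111  stable

Least fixpoint reached:
  node 0: 0111
  node 1: 1111
  node 2: 0111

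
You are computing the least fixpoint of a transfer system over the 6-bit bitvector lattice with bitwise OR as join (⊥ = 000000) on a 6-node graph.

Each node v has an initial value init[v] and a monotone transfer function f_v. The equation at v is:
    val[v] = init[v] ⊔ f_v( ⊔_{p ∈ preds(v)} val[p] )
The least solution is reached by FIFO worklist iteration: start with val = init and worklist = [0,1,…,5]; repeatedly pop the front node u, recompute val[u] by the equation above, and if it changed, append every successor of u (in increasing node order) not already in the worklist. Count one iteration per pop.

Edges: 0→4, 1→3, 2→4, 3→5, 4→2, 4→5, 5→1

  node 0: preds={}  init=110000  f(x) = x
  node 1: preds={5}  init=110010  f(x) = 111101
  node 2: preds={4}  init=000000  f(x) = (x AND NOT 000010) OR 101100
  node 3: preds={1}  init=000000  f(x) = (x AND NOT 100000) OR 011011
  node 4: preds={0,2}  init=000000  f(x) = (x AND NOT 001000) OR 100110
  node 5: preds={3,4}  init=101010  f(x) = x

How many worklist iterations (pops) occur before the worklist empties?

9

Iteration log — 9 steps:
  step 1. node 0  ⊔preds=000000  new=110000  stable
  step 2. node 1  ⊔preds=101010  new=111111  old=110010  +wl: 
  step 3. node 2  ⊔preds=000000  new=101100  old=000000  +wl: 
  step 4. node 3  ⊔preds=111111  new=011111  old=000000  +wl: 
  step 5. node 4  ⊔preds=111100  new=110110  old=000000  +wl: 2
  step 6. node 5  ⊔preds=111111  new=111111  old=101010  +wl: 1
  step 7. node 2  ⊔preds=110110  new=111100  old=101100  +wl: 4
  step 8. node 1  ⊔preds=111111  new=111111  stable
  step 9. node 4  ⊔preds=111100  new=110110  stable

Least fixpoint reached:
  node 0: 110000
  node 1: 111111
  node 2: 111100
  node 3: 011111
  node 4: 110110
  node 5: 111111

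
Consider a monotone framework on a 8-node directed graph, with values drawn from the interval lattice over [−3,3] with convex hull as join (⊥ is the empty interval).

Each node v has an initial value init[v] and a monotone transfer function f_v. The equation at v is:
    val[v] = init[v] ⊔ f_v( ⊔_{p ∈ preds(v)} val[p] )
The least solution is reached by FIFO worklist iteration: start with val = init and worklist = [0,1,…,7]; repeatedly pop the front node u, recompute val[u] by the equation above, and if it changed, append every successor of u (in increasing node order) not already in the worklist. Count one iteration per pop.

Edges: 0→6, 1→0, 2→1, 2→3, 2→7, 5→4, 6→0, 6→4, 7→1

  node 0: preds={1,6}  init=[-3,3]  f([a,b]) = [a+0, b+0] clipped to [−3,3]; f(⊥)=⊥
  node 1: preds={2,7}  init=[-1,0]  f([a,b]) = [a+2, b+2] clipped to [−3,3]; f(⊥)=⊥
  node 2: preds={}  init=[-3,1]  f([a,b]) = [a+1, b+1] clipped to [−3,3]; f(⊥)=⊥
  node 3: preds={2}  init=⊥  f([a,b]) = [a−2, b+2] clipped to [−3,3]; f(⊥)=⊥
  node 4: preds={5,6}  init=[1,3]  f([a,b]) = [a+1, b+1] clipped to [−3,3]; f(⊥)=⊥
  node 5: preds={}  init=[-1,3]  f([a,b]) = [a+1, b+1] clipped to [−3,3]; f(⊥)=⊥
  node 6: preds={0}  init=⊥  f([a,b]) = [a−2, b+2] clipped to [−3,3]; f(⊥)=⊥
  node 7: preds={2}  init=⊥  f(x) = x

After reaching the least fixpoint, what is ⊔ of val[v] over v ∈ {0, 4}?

[-3,3]

Worklist (11 pops):
  #1 pop 0: in=[-1,0] → [-3,3] (no change)
  #2 pop 1: in=[-3,1] → [-1,3] (was [-1,0]); enqueue [0]
  #3 pop 2: in=⊥ → [-3,1] (no change)
  #4 pop 3: in=[-3,1] → [-3,3] (was ⊥); enqueue []
  #5 pop 4: in=[-1,3] → [0,3] (was [1,3]); enqueue []
  #6 pop 5: in=⊥ → [-1,3] (no change)
  #7 pop 6: in=[-3,3] → [-3,3] (was ⊥); enqueue [4]
  #8 pop 7: in=[-3,1] → [-3,1] (was ⊥); enqueue [1]
  #9 pop 0: in=[-3,3] → [-3,3] (no change)
  #10 pop 4: in=[-3,3] → [-2,3] (was [0,3]); enqueue []
  #11 pop 1: in=[-3,1] → [-1,3] (no change)

Fixpoint:
  val[0] = [-3,3]
  val[1] = [-1,3]
  val[2] = [-3,1]
  val[3] = [-3,3]
  val[4] = [-2,3]
  val[5] = [-1,3]
  val[6] = [-3,3]
  val[7] = [-3,1]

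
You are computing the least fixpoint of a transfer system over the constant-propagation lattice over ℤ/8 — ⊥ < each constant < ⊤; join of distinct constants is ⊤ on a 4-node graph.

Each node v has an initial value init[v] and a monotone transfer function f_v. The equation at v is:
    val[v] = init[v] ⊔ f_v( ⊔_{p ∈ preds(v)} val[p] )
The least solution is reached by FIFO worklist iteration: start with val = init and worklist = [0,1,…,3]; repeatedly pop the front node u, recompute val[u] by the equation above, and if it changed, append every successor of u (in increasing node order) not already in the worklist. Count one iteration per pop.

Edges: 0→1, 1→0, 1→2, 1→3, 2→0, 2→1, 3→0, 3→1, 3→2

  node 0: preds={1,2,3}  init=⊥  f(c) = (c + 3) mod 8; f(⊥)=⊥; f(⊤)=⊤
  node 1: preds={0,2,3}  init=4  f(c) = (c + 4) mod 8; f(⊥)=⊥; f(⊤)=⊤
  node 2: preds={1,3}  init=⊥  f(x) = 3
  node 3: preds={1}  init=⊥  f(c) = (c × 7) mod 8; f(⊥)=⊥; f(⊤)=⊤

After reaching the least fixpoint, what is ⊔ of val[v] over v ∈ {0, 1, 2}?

⊤

Trace (7 dequeues):
  [1] u=0 | in 4 | out 7 | prev ⊥ | push {}
  [2] u=1 | in 7 | out ⊤ | prev 4 | push {0}
  [3] u=2 | in ⊤ | out 3 | prev ⊥ | push {1}
  [4] u=3 | in ⊤ | out ⊤ | prev ⊥ | push {2}
  [5] u=0 | in ⊤ | out ⊤ | prev 7 | push {}
  [6] u=1 | in ⊤ | out ⊤ | ==
  [7] u=2 | in ⊤ | out 3 | ==

Converged values:
  [0] ⊤
  [1] ⊤
  [2] 3
  [3] ⊤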